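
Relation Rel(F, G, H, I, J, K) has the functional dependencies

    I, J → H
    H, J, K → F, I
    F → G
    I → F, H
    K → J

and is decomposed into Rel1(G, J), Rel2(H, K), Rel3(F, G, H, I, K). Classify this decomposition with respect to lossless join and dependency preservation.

lossy and not dependency-preserving

Lossless test (chase): Rows 2 and 3 agree on K; apply K→J and equate their J entries. Rows 2 and 3 agree on H, J, K; apply H, J, K→F, I and equate their F, I entries. Rows 2 and 3 agree on F; apply F→G and equate their G entries. No row becomes fully distinguished — the join is lossy.
Dependency preservation: the restricted closure of {K} across the fragments never reaches {J}, so K → J cannot be enforced without a join — not preserved.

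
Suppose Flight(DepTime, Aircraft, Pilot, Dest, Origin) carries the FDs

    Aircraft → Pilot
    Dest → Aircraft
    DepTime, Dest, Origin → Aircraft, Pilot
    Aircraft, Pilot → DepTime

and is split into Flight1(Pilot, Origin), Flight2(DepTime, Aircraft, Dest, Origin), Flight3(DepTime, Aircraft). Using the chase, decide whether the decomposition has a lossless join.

No

Chase test. Columns are DepTime, Aircraft, Pilot, Dest, Origin; row i has aⱼ where attribute j ∈ Flighti, else bᵢⱼ.
Initial tableau (one row per fragment):
  row 1: b11 b12 a3 b14 a5
  row 2: a1 a2 b23 a4 a5
  row 3: a1 a2 b33 b34 b35
Rows 2 and 3 agree on Aircraft; apply Aircraft→Pilot and equate their Pilot entries.
No row becomes fully distinguished — the join is lossy.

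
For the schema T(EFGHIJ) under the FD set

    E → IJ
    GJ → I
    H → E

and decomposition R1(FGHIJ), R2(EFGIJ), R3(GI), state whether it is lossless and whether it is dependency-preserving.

Lossless test (chase): applying each FD to every pair of rows produces no changes in the tableau, so no row becomes fully distinguished — the join is lossy.
Dependency preservation: the restricted closure of {H} across the fragments never reaches {E}, so H → E cannot be enforced without a join — not preserved.

lossy and not dependency-preserving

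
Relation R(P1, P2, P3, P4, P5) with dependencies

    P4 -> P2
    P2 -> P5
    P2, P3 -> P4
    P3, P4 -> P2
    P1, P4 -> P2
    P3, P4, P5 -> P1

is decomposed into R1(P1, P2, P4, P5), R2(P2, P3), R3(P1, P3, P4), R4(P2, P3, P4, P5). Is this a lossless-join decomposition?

Chase test. Columns are P1, P2, P3, P4, P5; row i has aⱼ where attribute j ∈ Ri, else bᵢⱼ.
Initial tableau (one row per fragment):
  row 1: a1 a2 b13 a4 a5
  row 2: b21 a2 a3 b24 b25
  row 3: a1 b32 a3 a4 b35
  row 4: b41 a2 a3 a4 a5
Rows 1 and 3 agree on P4; apply P4→P2 and equate their P2 entries.
Rows 1 and 2 agree on P2; apply P2→P5 and equate their P5 entries.
Rows 1 and 3 agree on P2; apply P2→P5 and equate their P5 entries.
Rows 2 and 3 agree on P2, P3; apply P2, P3→P4 and equate their P4 entries.
Rows 2 and 3 agree on P3, P4, P5; apply P3, P4, P5→P1 and equate their P1 entries.
Rows 2 and 4 agree on P3, P4, P5; apply P3, P4, P5→P1 and equate their P1 entries.
Row 2 is now all distinguished symbols — the join is lossless.

Yes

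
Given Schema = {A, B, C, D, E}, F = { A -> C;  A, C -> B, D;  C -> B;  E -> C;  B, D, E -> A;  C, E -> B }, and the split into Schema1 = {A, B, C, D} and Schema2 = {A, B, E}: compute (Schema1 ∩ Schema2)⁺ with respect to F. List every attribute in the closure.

Schema1 ∩ Schema2 = {A, B}.
A → C applies, adding C
A, C → B, D applies, adding D
Closure: {A, B, C, D}.

A, B, C, D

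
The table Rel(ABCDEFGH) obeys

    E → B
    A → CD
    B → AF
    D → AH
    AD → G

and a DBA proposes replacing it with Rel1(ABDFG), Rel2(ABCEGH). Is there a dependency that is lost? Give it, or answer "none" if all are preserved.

none

E → B lies within Rel2.
A → CD: restricted closure across fragments reaches CD.
B → AF lies within Rel1.
D → AH: restricted closure across fragments reaches AH.
AD → G lies within Rel1.
Every dependency is enforceable on the fragments, so the decomposition is dependency-preserving.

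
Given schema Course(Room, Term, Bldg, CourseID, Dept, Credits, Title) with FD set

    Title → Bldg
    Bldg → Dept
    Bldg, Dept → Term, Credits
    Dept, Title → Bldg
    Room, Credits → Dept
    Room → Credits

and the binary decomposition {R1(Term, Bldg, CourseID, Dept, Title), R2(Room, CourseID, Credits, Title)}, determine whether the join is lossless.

Common attributes: R1 ∩ R2 = {CourseID, Title}.
Closure of {CourseID, Title}: Title → Bldg applies, adding Bldg; Bldg → Dept applies, adding Dept; Bldg, Dept → Term, Credits applies, adding Term, Credits. So (CourseID, Title)⁺ = {Term, Bldg, CourseID, Dept, Credits, Title}.
This closure contains every attribute of R1, so R1 ∩ R2 → R1. The join is lossless.

Yes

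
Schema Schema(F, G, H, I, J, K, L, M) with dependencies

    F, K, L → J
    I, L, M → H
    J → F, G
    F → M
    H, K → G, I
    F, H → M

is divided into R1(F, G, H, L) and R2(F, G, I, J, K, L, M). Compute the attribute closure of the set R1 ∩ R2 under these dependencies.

R1 ∩ R2 = {F, G, L}.
F → M applies, adding M
Closure: {F, G, L, M}.

F, G, L, M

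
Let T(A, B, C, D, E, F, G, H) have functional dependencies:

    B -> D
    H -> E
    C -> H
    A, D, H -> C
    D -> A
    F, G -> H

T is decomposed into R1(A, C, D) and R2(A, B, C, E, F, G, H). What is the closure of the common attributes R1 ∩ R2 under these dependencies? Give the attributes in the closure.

A, C, E, H

R1 ∩ R2 = {A, C}.
C → H applies, adding H
H → E applies, adding E
Closure: {A, C, E, H}.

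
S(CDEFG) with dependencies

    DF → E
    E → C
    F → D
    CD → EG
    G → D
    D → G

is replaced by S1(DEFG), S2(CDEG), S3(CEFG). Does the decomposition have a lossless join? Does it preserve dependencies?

lossless and dependency-preserving

Lossless test (chase): Rows 1 and 2 agree on E; apply E→C and equate their C entries. Rows 1 and 3 agree on F; apply F→D and equate their D entries. Row 1 is now all distinguished symbols — the join is lossless.
Dependency preservation: every FD's attributes lie within a single fragment, so each can be enforced locally — preserved.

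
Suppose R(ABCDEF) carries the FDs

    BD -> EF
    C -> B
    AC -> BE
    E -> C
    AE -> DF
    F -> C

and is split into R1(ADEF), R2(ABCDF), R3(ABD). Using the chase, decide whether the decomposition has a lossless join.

Chase test. Columns are ABCDEF; row i has aⱼ where attribute j ∈ Ri, else bᵢⱼ.
Initial tableau (one row per fragment):
  row 1: a1 b12 b13 a4 a5 a6
  row 2: a1 a2 a3 a4 b25 a6
  row 3: a1 a2 b33 a4 b35 b36
Rows 2 and 3 agree on BD; apply BD→EF and equate their EF entries.
Rows 2 and 3 agree on E; apply E→C and equate their C entries.
Rows 1 and 2 agree on F; apply F→C and equate their C entries.
Rows 1 and 2 agree on C; apply C→B and equate their B entries.
Rows 1 and 2 agree on AC; apply AC→BE and equate their BE entries.
Row 1 is now all distinguished symbols — the join is lossless.

Yes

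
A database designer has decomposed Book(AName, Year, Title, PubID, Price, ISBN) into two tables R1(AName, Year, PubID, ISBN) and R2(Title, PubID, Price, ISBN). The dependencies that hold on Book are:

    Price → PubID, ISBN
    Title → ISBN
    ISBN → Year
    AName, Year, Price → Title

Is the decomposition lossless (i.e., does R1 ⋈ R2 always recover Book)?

No

Common attributes: R1 ∩ R2 = {PubID, ISBN}.
Closure of {PubID, ISBN}: ISBN → Year applies, adding Year. So (PubID, ISBN)⁺ = {Year, PubID, ISBN}.
The closure contains neither all of R1 = {AName, Year, PubID, ISBN} nor all of R2 = {Title, PubID, Price, ISBN}, so the common attributes are not a superkey of either fragment. The join is lossy.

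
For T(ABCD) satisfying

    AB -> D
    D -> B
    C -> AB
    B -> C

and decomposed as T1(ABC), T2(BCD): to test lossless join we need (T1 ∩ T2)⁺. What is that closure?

ABCD

T1 ∩ T2 = {BC}.
C → AB applies, adding A
AB → D applies, adding D
Closure: {ABCD}.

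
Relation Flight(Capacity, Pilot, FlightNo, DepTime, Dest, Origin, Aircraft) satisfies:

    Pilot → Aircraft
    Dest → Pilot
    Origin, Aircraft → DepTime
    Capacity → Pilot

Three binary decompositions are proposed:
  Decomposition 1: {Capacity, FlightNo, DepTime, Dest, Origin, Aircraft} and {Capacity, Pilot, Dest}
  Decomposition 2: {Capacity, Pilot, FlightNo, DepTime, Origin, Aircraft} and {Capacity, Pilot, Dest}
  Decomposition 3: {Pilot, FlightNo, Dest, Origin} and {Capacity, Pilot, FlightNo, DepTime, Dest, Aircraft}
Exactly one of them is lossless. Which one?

Decomposition 1: common = {Capacity, Dest}, closure = {Capacity, Pilot, Dest, Aircraft} → lossless.
Decomposition 2: common = {Capacity, Pilot}, closure = {Capacity, Pilot, Aircraft} → lossy.
Decomposition 3: common = {Pilot, FlightNo, Dest}, closure = {Pilot, FlightNo, Dest, Aircraft} → lossy.

Decomposition 1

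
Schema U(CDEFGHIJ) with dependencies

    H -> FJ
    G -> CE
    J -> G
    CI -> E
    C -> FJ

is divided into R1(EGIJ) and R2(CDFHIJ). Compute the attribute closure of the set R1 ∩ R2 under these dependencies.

CEFGIJ

R1 ∩ R2 = {IJ}.
J → G applies, adding G
G → CE applies, adding CE
C → FJ applies, adding F
Closure: {CEFGIJ}.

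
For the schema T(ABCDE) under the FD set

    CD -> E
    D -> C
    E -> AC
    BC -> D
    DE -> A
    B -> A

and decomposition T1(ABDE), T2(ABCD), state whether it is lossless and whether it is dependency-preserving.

Lossless test: (ABD)⁺ = {ABCDE}, which contains all of one fragment — lossless.
Dependency preservation: the restricted closure of {E} across the fragments never reaches {AC}, so E → AC cannot be enforced without a join — not preserved.

lossless but not dependency-preserving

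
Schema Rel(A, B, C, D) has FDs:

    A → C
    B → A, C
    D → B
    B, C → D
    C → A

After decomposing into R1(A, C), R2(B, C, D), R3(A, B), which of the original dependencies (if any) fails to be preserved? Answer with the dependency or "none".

A → C lies within R1.
B → A, C: restricted closure across fragments reaches A, C.
D → B lies within R2.
B, C → D lies within R2.
C → A lies within R1.
Every dependency is enforceable on the fragments, so the decomposition is dependency-preserving.

none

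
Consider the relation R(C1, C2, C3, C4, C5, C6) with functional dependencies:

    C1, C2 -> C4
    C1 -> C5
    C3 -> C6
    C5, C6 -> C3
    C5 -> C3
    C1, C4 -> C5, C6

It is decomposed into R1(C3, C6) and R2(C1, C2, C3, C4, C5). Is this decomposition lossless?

Common attributes: R1 ∩ R2 = {C3}.
Closure of {C3}: C3 → C6 applies, adding C6. So (C3)⁺ = {C3, C6}.
This closure contains every attribute of R1, so R1 ∩ R2 → R1. The join is lossless.

Yes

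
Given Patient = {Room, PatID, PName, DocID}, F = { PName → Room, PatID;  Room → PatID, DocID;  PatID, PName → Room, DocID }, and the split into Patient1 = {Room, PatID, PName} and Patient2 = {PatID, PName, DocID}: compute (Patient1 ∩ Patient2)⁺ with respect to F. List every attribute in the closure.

Room, PatID, PName, DocID

Patient1 ∩ Patient2 = {PatID, PName}.
PName → Room, PatID applies, adding Room
Room → PatID, DocID applies, adding DocID
Closure: {Room, PatID, PName, DocID}.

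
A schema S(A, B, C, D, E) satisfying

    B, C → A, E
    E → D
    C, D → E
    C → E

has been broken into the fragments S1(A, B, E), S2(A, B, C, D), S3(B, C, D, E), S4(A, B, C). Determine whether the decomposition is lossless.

Chase test. Columns are A, B, C, D, E; row i has aⱼ where attribute j ∈ Si, else bᵢⱼ.
Initial tableau (one row per fragment):
  row 1: a1 a2 b13 b14 a5
  row 2: a1 a2 a3 a4 b25
  row 3: b31 a2 a3 a4 a5
  row 4: a1 a2 a3 b44 b45
Rows 2 and 3 agree on B, C; apply B, C→A, E and equate their A, E entries.
Rows 2 and 4 agree on B, C; apply B, C→A, E and equate their A, E entries.
Rows 1 and 2 agree on E; apply E→D and equate their D entries.
Rows 1 and 4 agree on E; apply E→D and equate their D entries.
Row 2 is now all distinguished symbols — the join is lossless.

Yes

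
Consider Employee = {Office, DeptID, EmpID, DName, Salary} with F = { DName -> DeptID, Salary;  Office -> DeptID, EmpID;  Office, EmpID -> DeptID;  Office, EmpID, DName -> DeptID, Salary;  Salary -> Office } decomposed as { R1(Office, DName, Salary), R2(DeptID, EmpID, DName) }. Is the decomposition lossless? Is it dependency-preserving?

Lossless test: (DName)⁺ = {Office, DeptID, EmpID, DName, Salary}, which contains all of one fragment — lossless.
Dependency preservation: the restricted closure of {Office} across the fragments never reaches {DeptID, EmpID}, so Office → DeptID, EmpID cannot be enforced without a join — not preserved.

lossless but not dependency-preserving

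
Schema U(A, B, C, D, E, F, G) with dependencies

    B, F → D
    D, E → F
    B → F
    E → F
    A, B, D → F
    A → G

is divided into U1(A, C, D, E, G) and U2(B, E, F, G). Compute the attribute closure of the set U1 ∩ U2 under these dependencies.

U1 ∩ U2 = {E, G}.
E → F applies, adding F
Closure: {E, F, G}.

E, F, G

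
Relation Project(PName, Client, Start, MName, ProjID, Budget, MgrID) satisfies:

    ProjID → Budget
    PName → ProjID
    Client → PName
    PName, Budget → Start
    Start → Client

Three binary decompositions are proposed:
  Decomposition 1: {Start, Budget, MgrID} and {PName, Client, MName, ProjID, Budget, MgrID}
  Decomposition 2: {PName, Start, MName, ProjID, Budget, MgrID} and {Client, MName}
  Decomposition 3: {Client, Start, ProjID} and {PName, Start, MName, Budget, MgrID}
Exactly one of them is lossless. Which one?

Decomposition 3

Decomposition 1: common = {Budget, MgrID}, closure = {Budget, MgrID} → lossy.
Decomposition 2: common = {MName}, closure = {MName} → lossy.
Decomposition 3: common = {Start}, closure = {PName, Client, Start, ProjID, Budget} → lossless.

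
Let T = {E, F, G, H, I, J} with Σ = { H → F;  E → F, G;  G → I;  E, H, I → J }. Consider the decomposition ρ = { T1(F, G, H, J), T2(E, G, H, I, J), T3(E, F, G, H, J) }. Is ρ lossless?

Chase test. Columns are E, F, G, H, I, J; row i has aⱼ where attribute j ∈ Ti, else bᵢⱼ.
Initial tableau (one row per fragment):
  row 1: b11 a2 a3 a4 b15 a6
  row 2: a1 b22 a3 a4 a5 a6
  row 3: a1 a2 a3 a4 b35 a6
Rows 1 and 2 agree on H; apply H→F and equate their F entries.
Rows 1 and 2 agree on G; apply G→I and equate their I entries.
Rows 1 and 3 agree on G; apply G→I and equate their I entries.
Row 2 is now all distinguished symbols — the join is lossless.

Yes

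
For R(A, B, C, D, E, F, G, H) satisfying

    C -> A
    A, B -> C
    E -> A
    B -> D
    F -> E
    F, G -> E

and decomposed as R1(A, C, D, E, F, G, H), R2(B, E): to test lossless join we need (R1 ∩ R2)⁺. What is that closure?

A, E

R1 ∩ R2 = {E}.
E → A applies, adding A
Closure: {A, E}.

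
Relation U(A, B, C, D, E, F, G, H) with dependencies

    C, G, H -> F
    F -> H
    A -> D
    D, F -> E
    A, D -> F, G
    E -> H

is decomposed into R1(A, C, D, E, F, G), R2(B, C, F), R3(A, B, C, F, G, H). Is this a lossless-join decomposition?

Yes

Chase test. Columns are A, B, C, D, E, F, G, H; row i has aⱼ where attribute j ∈ Ri, else bᵢⱼ.
Initial tableau (one row per fragment):
  row 1: a1 b12 a3 a4 a5 a6 a7 b18
  row 2: b21 a2 a3 b24 b25 a6 b27 b28
  row 3: a1 a2 a3 b34 b35 a6 a7 a8
Rows 1 and 2 agree on F; apply F→H and equate their H entries.
Rows 1 and 3 agree on F; apply F→H and equate their H entries.
Rows 1 and 3 agree on A; apply A→D and equate their D entries.
Rows 1 and 3 agree on D, F; apply D, F→E and equate their E entries.
Row 3 is now all distinguished symbols — the join is lossless.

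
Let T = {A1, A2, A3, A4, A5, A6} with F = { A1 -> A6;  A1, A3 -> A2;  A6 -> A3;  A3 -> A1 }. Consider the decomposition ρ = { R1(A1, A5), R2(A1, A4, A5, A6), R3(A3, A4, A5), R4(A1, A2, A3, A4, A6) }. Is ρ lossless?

Yes

Chase test. Columns are A1, A2, A3, A4, A5, A6; row i has aⱼ where attribute j ∈ Ri, else bᵢⱼ.
Initial tableau (one row per fragment):
  row 1: a1 b12 b13 b14 a5 b16
  row 2: a1 b22 b23 a4 a5 a6
  row 3: b31 b32 a3 a4 a5 b36
  row 4: a1 a2 a3 a4 b45 a6
Rows 1 and 2 agree on A1; apply A1→A6 and equate their A6 entries.
Rows 1 and 2 agree on A6; apply A6→A3 and equate their A3 entries.
Rows 1 and 4 agree on A6; apply A6→A3 and equate their A3 entries.
Rows 1 and 3 agree on A3; apply A3→A1 and equate their A1 entries.
Rows 1 and 3 agree on A1; apply A1→A6 and equate their A6 entries.
Rows 1 and 2 agree on A1, A3; apply A1, A3→A2 and equate their A2 entries.
Rows 1 and 3 agree on A1, A3; apply A1, A3→A2 and equate their A2 entries.
Rows 1 and 4 agree on A1, A3; apply A1, A3→A2 and equate their A2 entries.
Row 2 is now all distinguished symbols — the join is lossless.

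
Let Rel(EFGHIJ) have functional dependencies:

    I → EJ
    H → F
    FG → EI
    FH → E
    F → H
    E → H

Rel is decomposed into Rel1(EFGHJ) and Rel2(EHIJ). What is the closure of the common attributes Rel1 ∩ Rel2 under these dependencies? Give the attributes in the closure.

Rel1 ∩ Rel2 = {EHJ}.
H → F applies, adding F
Closure: {EFHJ}.

EFHJ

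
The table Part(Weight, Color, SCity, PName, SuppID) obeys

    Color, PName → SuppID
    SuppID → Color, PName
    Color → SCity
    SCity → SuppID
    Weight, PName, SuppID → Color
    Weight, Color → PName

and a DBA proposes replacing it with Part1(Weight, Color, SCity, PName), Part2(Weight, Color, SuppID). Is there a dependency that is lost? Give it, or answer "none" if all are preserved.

Color, PName → SuppID: restricted closure across fragments reaches SuppID.
SuppID → Color, PName: restricted closure across fragments reaches Color, PName.
Color → SCity lies within Part1.
SCity → SuppID: restricted closure across fragments reaches SuppID.
Weight, PName, SuppID → Color: restricted closure across fragments reaches Color.
Weight, Color → PName lies within Part1.
Every dependency is enforceable on the fragments, so the decomposition is dependency-preserving.

none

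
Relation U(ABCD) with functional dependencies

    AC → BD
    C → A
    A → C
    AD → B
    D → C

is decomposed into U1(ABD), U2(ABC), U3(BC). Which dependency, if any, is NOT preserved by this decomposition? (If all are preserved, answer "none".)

none

AC → BD: restricted closure across fragments reaches BD.
C → A lies within U2.
A → C lies within U2.
AD → B lies within U1.
D → C: restricted closure across fragments reaches C.
Every dependency is enforceable on the fragments, so the decomposition is dependency-preserving.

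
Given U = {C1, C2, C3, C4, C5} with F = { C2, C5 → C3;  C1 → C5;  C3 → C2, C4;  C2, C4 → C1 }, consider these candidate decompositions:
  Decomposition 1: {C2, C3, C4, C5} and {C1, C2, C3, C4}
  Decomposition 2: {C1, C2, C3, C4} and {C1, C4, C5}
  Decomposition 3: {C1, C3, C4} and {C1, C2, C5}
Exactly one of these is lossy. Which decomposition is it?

Decomposition 3

Decomposition 1: common = {C2, C3, C4}, closure = {C1, C2, C3, C4, C5} → lossless.
Decomposition 2: common = {C1, C4}, closure = {C1, C4, C5} → lossless.
Decomposition 3: common = {C1}, closure = {C1, C5} → lossy.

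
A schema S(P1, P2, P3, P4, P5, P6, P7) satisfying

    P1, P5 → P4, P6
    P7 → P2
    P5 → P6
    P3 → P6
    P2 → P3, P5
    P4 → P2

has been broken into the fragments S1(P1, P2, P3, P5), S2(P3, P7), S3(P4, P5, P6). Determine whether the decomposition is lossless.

No

Chase test. Columns are P1, P2, P3, P4, P5, P6, P7; row i has aⱼ where attribute j ∈ Si, else bᵢⱼ.
Initial tableau (one row per fragment):
  row 1: a1 a2 a3 b14 a5 b16 b17
  row 2: b21 b22 a3 b24 b25 b26 a7
  row 3: b31 b32 b33 a4 a5 a6 b37
Rows 1 and 3 agree on P5; apply P5→P6 and equate their P6 entries.
Rows 1 and 2 agree on P3; apply P3→P6 and equate their P6 entries.
No row becomes fully distinguished — the join is lossy.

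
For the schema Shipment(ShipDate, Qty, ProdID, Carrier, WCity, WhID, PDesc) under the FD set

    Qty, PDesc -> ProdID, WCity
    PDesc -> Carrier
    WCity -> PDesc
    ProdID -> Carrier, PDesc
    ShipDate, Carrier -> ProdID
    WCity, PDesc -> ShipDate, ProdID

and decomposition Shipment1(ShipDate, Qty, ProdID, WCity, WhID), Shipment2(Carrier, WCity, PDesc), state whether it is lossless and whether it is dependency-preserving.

Lossless test: (WCity)⁺ = {ShipDate, ProdID, Carrier, WCity, PDesc}, which contains all of one fragment — lossless.
Dependency preservation: the restricted closure of {Qty, PDesc} across the fragments never reaches {ProdID, WCity}, so Qty, PDesc → ProdID, WCity cannot be enforced without a join — not preserved.

lossless but not dependency-preserving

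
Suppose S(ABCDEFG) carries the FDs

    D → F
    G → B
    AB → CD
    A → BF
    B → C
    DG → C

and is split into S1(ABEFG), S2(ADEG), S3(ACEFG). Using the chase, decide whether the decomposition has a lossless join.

Yes

Chase test. Columns are ABCDEFG; row i has aⱼ where attribute j ∈ Si, else bᵢⱼ.
Initial tableau (one row per fragment):
  row 1: a1 a2 b13 b14 a5 a6 a7
  row 2: a1 b22 b23 a4 a5 b26 a7
  row 3: a1 b32 a3 b34 a5 a6 a7
Rows 1 and 2 agree on G; apply G→B and equate their B entries.
Rows 1 and 3 agree on G; apply G→B and equate their B entries.
Rows 1 and 2 agree on AB; apply AB→CD and equate their CD entries.
Rows 1 and 3 agree on AB; apply AB→CD and equate their CD entries.
Rows 1 and 2 agree on A; apply A→BF and equate their BF entries.
Row 1 is now all distinguished symbols — the join is lossless.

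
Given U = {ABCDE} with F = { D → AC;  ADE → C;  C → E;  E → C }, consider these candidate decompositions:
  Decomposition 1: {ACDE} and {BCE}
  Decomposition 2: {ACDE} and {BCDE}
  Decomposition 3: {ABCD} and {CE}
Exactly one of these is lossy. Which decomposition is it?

Decomposition 1

Decomposition 1: common = {CE}, closure = {CE} → lossy.
Decomposition 2: common = {CDE}, closure = {ACDE} → lossless.
Decomposition 3: common = {C}, closure = {CE} → lossless.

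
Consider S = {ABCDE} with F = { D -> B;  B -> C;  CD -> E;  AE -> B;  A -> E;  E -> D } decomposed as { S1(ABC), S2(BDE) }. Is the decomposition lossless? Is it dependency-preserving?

lossy and not dependency-preserving

Lossless test: (B)⁺ = {BC}, which is a superkey of neither fragment — lossy.
Dependency preservation: the restricted closure of {A} across the fragments never reaches {E}, so A → E cannot be enforced without a join — not preserved.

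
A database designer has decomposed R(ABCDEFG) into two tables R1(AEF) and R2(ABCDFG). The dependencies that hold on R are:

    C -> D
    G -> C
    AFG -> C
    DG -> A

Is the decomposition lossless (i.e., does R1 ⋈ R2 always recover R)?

No

Common attributes: R1 ∩ R2 = {AF}.
No dependency enlarges {AF}, so (AF)⁺ = {AF}.
The closure contains neither all of R1 = {AEF} nor all of R2 = {ABCDFG}, so the common attributes are not a superkey of either fragment. The join is lossy.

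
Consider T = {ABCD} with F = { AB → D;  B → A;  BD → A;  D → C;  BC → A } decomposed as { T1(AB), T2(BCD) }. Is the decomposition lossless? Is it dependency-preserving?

lossless and dependency-preserving

Lossless test: (B)⁺ = {ABCD}, which contains all of one fragment — lossless.
Dependency preservation: AB → D; BD → A; BC → A are not contained in any single fragment, but the restricted closure of each left-hand side across the fragments still reaches the right-hand side; the remaining FDs each lie inside some fragment. All dependencies are preserved.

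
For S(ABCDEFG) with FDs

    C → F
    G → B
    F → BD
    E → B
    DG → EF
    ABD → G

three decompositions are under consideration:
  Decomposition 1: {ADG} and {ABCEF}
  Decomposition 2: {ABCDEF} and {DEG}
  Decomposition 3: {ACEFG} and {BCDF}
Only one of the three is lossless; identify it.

Decomposition 1: common = {A}, closure = {A} → lossy.
Decomposition 2: common = {DE}, closure = {BDE} → lossy.
Decomposition 3: common = {CF}, closure = {BCDF} → lossless.

Decomposition 3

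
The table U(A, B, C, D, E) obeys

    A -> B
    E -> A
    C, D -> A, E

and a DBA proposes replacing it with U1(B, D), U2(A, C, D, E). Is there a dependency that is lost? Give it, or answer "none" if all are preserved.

A -> B

Check A → B: no single fragment contains all of {A, B}, and the restricted closure of {A} across the fragments never reaches {B}.
E → A is preserved.
C, D → A, E is preserved.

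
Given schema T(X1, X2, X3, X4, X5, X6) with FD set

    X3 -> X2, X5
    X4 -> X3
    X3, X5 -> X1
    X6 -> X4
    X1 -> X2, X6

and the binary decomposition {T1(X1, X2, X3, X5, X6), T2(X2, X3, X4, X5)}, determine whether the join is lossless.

Common attributes: T1 ∩ T2 = {X2, X3, X5}.
Closure of {X2, X3, X5}: X3, X5 → X1 applies, adding X1; X1 → X2, X6 applies, adding X6; X6 → X4 applies, adding X4. So (X2, X3, X5)⁺ = {X1, X2, X3, X4, X5, X6}.
This closure contains every attribute of T1, so T1 ∩ T2 → T1. The join is lossless.

Yes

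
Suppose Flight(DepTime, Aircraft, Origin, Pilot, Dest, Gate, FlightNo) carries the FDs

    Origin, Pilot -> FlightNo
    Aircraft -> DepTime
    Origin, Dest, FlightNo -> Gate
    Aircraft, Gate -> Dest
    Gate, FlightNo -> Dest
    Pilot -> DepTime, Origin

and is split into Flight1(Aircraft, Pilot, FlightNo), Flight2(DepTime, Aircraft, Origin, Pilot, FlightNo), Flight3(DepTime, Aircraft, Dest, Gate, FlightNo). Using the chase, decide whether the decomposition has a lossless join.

Chase test. Columns are DepTime, Aircraft, Origin, Pilot, Dest, Gate, FlightNo; row i has aⱼ where attribute j ∈ Flighti, else bᵢⱼ.
Initial tableau (one row per fragment):
  row 1: b11 a2 b13 a4 b15 b16 a7
  row 2: a1 a2 a3 a4 b25 b26 a7
  row 3: a1 a2 b33 b34 a5 a6 a7
Rows 1 and 2 agree on Aircraft; apply Aircraft→DepTime and equate their DepTime entries.
Rows 1 and 2 agree on Pilot; apply Pilot→DepTime, Origin and equate their DepTime, Origin entries.
No row becomes fully distinguished — the join is lossy.

No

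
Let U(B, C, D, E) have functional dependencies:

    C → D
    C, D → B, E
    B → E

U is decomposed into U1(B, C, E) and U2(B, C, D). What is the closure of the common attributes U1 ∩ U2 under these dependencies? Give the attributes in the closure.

B, C, D, E

U1 ∩ U2 = {B, C}.
C → D applies, adding D
C, D → B, E applies, adding E
Closure: {B, C, D, E}.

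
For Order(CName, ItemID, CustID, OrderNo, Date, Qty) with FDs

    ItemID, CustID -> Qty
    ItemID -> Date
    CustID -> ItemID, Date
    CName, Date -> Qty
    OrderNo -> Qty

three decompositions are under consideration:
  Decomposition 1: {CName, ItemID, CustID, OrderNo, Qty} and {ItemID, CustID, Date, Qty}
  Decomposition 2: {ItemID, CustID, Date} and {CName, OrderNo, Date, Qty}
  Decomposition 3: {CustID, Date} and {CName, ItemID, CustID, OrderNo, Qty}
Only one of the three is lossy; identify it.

Decomposition 1: common = {ItemID, CustID, Qty}, closure = {ItemID, CustID, Date, Qty} → lossless.
Decomposition 2: common = {Date}, closure = {Date} → lossy.
Decomposition 3: common = {CustID}, closure = {ItemID, CustID, Date, Qty} → lossless.

Decomposition 2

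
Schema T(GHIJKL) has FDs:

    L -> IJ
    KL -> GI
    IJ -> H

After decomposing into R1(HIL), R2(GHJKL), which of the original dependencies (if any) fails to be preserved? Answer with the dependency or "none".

Check IJ → H: no single fragment contains all of {HIJ}, and the restricted closure of {IJ} across the fragments never reaches {H}.
L → IJ is preserved.
KL → GI is preserved.

IJ -> H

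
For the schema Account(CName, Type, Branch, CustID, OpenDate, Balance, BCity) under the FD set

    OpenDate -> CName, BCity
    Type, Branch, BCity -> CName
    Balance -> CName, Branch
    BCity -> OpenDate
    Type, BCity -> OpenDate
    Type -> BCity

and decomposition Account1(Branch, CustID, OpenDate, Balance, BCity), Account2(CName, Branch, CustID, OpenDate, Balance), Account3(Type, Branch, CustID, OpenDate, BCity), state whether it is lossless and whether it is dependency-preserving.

lossy but dependency-preserving

Lossless test (chase): Rows 1 and 2 agree on OpenDate; apply OpenDate→CName, BCity and equate their CName, BCity entries. Rows 1 and 3 agree on OpenDate; apply OpenDate→CName, BCity and equate their CName, BCity entries. No row becomes fully distinguished — the join is lossy.
Dependency preservation: OpenDate → CName, BCity; Type, Branch, BCity → CName are not contained in any single fragment, but the restricted closure of each left-hand side across the fragments still reaches the right-hand side; the remaining FDs each lie inside some fragment. All dependencies are preserved.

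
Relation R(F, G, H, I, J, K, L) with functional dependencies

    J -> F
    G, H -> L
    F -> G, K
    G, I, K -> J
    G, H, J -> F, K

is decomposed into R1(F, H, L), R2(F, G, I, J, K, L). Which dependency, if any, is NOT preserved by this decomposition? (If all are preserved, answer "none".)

G, H -> L

Check G, H → L: no single fragment contains all of {G, H, L}, and the restricted closure of {G, H} across the fragments never reaches {L}.
J → F is preserved.
F → G, K is preserved.
G, I, K → J is preserved.
G, H, J → F, K is preserved.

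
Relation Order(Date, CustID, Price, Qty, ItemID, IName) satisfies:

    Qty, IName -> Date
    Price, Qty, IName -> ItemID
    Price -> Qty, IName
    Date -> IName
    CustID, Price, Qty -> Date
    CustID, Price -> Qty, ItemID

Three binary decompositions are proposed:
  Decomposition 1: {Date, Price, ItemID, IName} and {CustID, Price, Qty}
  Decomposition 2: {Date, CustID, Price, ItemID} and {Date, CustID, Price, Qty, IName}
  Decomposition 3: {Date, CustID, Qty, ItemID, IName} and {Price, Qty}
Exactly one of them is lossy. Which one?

Decomposition 1: common = {Price}, closure = {Date, Price, Qty, ItemID, IName} → lossless.
Decomposition 2: common = {Date, CustID, Price}, closure = {Date, CustID, Price, Qty, ItemID, IName} → lossless.
Decomposition 3: common = {Qty}, closure = {Qty} → lossy.

Decomposition 3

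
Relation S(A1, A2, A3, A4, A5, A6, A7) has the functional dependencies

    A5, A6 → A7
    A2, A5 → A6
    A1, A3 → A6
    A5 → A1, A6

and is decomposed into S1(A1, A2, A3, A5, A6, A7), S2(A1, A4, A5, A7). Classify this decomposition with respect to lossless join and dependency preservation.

lossy but dependency-preserving

Lossless test: (A1, A5, A7)⁺ = {A1, A5, A6, A7}, which is a superkey of neither fragment — lossy.
Dependency preservation: every FD's attributes lie within a single fragment, so each can be enforced locally — preserved.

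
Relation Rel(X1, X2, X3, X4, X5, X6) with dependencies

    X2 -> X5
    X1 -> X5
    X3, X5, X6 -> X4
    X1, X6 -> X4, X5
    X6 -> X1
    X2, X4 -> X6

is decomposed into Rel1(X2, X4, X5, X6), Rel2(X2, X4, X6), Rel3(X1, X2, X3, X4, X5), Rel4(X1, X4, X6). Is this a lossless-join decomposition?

Chase test. Columns are X1, X2, X3, X4, X5, X6; row i has aⱼ where attribute j ∈ Reli, else bᵢⱼ.
Initial tableau (one row per fragment):
  row 1: b11 a2 b13 a4 a5 a6
  row 2: b21 a2 b23 a4 b25 a6
  row 3: a1 a2 a3 a4 a5 b36
  row 4: a1 b42 b43 a4 b45 a6
Rows 1 and 2 agree on X2; apply X2→X5 and equate their X5 entries.
Rows 3 and 4 agree on X1; apply X1→X5 and equate their X5 entries.
Rows 1 and 2 agree on X6; apply X6→X1 and equate their X1 entries.
Rows 1 and 4 agree on X6; apply X6→X1 and equate their X1 entries.
Rows 1 and 3 agree on X2, X4; apply X2, X4→X6 and equate their X6 entries.
Row 3 is now all distinguished symbols — the join is lossless.

Yes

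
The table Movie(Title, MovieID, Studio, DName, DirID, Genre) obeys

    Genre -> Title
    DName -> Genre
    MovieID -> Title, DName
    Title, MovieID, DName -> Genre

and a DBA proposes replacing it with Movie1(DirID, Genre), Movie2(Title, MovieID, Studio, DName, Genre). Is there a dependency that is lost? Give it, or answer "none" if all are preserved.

Genre → Title lies within Movie2.
DName → Genre lies within Movie2.
MovieID → Title, DName lies within Movie2.
Title, MovieID, DName → Genre lies within Movie2.
Every dependency is enforceable on the fragments, so the decomposition is dependency-preserving.

none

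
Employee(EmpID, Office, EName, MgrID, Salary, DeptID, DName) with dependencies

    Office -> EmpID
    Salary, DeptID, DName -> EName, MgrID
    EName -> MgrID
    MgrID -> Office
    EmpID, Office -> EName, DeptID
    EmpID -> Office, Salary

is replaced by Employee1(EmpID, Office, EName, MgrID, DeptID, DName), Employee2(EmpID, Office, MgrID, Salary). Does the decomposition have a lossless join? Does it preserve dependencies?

Lossless test: (EmpID, Office, MgrID)⁺ = {EmpID, Office, EName, MgrID, Salary, DeptID}, which contains all of one fragment — lossless.
Dependency preservation: the restricted closure of {Salary, DeptID, DName} across the fragments never reaches {EName, MgrID}, so Salary, DeptID, DName → EName, MgrID cannot be enforced without a join — not preserved.

lossless but not dependency-preserving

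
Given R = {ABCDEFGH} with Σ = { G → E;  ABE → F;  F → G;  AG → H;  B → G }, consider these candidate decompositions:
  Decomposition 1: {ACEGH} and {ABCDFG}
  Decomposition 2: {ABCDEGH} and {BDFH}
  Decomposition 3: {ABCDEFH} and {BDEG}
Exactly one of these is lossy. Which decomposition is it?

Decomposition 1: common = {ACG}, closure = {ACEGH} → lossless.
Decomposition 2: common = {BDH}, closure = {BDEGH} → lossy.
Decomposition 3: common = {BDE}, closure = {BDEG} → lossless.

Decomposition 2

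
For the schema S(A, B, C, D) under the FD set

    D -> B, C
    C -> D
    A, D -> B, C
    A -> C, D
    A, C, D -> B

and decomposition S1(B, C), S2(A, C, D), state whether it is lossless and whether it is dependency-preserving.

Lossless test: (C)⁺ = {B, C, D}, which contains all of one fragment — lossless.
Dependency preservation: D → B, C; A, D → B, C; A, C, D → B are not contained in any single fragment, but the restricted closure of each left-hand side across the fragments still reaches the right-hand side; the remaining FDs each lie inside some fragment. All dependencies are preserved.

lossless and dependency-preserving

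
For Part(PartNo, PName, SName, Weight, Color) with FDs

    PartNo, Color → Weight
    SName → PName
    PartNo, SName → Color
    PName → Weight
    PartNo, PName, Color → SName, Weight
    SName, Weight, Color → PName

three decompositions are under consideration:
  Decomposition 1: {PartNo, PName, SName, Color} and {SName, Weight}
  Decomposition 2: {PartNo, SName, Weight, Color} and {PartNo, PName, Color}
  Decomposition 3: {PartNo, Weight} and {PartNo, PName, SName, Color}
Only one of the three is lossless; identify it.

Decomposition 1

Decomposition 1: common = {SName}, closure = {PName, SName, Weight} → lossless.
Decomposition 2: common = {PartNo, Color}, closure = {PartNo, Weight, Color} → lossy.
Decomposition 3: common = {PartNo}, closure = {PartNo} → lossy.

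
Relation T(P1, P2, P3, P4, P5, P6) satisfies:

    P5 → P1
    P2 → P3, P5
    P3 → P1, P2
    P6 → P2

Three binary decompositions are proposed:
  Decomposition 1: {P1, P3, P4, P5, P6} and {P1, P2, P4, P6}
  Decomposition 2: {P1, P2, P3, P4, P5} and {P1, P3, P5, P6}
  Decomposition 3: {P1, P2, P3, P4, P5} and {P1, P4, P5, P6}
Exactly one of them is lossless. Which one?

Decomposition 1

Decomposition 1: common = {P1, P4, P6}, closure = {P1, P2, P3, P4, P5, P6} → lossless.
Decomposition 2: common = {P1, P3, P5}, closure = {P1, P2, P3, P5} → lossy.
Decomposition 3: common = {P1, P4, P5}, closure = {P1, P4, P5} → lossy.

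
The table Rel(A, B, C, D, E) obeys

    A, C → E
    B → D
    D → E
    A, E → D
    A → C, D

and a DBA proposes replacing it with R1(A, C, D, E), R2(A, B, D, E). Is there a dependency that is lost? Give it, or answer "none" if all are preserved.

A, C → E lies within R1.
B → D lies within R2.
D → E lies within R1.
A, E → D lies within R1.
A → C, D lies within R1.
Every dependency is enforceable on the fragments, so the decomposition is dependency-preserving.

none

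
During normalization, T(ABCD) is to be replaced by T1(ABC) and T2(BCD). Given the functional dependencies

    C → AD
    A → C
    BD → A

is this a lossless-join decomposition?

Yes

Common attributes: T1 ∩ T2 = {BC}.
Closure of {BC}: C → AD applies, adding AD. So (BC)⁺ = {ABCD}.
This closure contains every attribute of T1, so T1 ∩ T2 → T1. The join is lossless.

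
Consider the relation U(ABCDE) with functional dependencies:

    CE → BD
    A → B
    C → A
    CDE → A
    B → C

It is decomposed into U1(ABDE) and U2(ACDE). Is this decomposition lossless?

Common attributes: U1 ∩ U2 = {ADE}.
Closure of {ADE}: A → B applies, adding B; B → C applies, adding C. So (ADE)⁺ = {ABCDE}.
This closure contains every attribute of U1, so U1 ∩ U2 → U1. The join is lossless.

Yes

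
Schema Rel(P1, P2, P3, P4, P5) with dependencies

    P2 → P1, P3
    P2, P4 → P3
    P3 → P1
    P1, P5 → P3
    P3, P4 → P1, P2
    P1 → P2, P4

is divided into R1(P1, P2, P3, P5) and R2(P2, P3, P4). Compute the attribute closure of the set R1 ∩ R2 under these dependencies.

P1, P2, P3, P4

R1 ∩ R2 = {P2, P3}.
P2 → P1, P3 applies, adding P1
P1 → P2, P4 applies, adding P4
Closure: {P1, P2, P3, P4}.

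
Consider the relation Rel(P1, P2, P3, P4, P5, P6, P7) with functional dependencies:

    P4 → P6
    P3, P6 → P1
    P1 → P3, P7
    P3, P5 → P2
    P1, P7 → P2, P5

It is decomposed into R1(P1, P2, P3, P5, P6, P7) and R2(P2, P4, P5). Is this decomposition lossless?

No

Common attributes: R1 ∩ R2 = {P2, P5}.
No dependency enlarges {P2, P5}, so (P2, P5)⁺ = {P2, P5}.
The closure contains neither all of R1 = {P1, P2, P3, P5, P6, P7} nor all of R2 = {P2, P4, P5}, so the common attributes are not a superkey of either fragment. The join is lossy.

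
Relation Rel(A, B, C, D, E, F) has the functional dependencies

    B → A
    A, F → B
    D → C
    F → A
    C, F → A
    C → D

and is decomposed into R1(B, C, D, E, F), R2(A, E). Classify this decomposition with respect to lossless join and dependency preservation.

lossy and not dependency-preserving

Lossless test: (E)⁺ = {E}, which is a superkey of neither fragment — lossy.
Dependency preservation: the restricted closure of {B} across the fragments never reaches {A}, so B → A cannot be enforced without a join — not preserved.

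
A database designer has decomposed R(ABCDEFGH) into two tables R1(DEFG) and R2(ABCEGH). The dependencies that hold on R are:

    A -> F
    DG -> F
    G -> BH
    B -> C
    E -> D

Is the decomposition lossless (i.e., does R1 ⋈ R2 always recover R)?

Yes

Common attributes: R1 ∩ R2 = {EG}.
Closure of {EG}: G → BH applies, adding BH; B → C applies, adding C; E → D applies, adding D; DG → F applies, adding F. So (EG)⁺ = {BCDEFGH}.
This closure contains every attribute of R1, so R1 ∩ R2 → R1. The join is lossless.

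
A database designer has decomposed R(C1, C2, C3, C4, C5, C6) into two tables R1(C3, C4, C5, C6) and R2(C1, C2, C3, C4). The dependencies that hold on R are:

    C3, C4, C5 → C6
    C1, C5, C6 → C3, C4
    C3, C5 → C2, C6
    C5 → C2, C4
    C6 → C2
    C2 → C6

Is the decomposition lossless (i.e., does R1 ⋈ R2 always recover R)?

No

Common attributes: R1 ∩ R2 = {C3, C4}.
No dependency enlarges {C3, C4}, so (C3, C4)⁺ = {C3, C4}.
The closure contains neither all of R1 = {C3, C4, C5, C6} nor all of R2 = {C1, C2, C3, C4}, so the common attributes are not a superkey of either fragment. The join is lossy.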